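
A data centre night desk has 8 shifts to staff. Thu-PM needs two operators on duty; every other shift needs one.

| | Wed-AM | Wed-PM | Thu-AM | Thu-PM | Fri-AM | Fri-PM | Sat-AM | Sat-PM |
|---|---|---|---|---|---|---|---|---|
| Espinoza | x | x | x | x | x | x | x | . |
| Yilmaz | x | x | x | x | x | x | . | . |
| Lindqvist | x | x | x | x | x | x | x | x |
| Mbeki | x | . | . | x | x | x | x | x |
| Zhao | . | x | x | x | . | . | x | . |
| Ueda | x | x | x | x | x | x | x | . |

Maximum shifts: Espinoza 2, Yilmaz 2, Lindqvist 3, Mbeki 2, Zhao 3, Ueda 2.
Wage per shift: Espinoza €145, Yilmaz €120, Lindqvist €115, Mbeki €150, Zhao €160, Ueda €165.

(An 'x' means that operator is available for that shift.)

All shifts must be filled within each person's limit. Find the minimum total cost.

Picking the cheapest available operator for each shift independently would cost €1040, but that ignores the shift limits.
An optimal schedule: Wed-AM→Lindqvist, Wed-PM→Lindqvist, Thu-AM→Yilmaz, Thu-PM→Espinoza+Mbeki, Fri-AM→Yilmaz, Fri-PM→Espinoza, Sat-AM→Mbeki, Sat-PM→Lindqvist.
Total: 115 + 115 + 120 + 145 + 150 + 120 + 145 + 150 + 115 = €1175.

€1175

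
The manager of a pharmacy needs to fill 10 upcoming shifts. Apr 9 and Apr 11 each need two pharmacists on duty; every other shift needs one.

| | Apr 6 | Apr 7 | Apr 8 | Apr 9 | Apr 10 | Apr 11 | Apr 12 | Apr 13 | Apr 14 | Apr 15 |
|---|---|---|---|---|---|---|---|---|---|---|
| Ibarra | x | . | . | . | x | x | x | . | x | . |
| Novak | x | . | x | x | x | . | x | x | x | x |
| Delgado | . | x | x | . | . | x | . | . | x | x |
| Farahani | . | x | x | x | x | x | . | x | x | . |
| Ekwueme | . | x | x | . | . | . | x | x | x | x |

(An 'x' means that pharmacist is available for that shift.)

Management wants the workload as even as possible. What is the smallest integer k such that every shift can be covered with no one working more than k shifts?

3

With 5 pharmacists and 12 worker-slots to fill, someone must work at least ⌈12/5⌉ = 3 shifts, so k ≥ 3.
k = 3 works: Apr 6→Ibarra, Apr 7→Delgado, Apr 8→Farahani, Apr 9→Novak+Farahani, Apr 10→Ibarra, Apr 11→Ibarra+Delgado, Apr 12→Novak, Apr 13→Novak, Apr 14→Farahani, Apr 15→Delgado.
Loads: Ibarra 3, Novak 3, Delgado 3, Farahani 3, Ekwueme 0 — all ≤ 3.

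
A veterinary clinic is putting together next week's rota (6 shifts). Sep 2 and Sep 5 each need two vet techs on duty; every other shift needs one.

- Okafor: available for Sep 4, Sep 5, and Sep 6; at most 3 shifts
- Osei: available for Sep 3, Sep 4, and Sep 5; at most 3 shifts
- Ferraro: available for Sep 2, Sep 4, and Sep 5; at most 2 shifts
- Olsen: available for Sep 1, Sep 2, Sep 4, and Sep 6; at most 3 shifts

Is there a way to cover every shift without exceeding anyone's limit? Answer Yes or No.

Yes

Sep 1 can only be covered by Olsen, so that assignment is forced.
Sep 2 can only be covered by Ferraro and Olsen, so that assignment is forced.
Sep 3 can only be covered by Osei, so that assignment is forced.
One valid schedule: Sep 1→Olsen, Sep 2→Ferraro+Olsen, Sep 3→Osei, Sep 4→Okafor, Sep 5→Okafor+Osei, Sep 6→Okafor.
Loads: Okafor 3/3, Osei 2/3, Ferraro 1/2, Olsen 2/3 — all within limits.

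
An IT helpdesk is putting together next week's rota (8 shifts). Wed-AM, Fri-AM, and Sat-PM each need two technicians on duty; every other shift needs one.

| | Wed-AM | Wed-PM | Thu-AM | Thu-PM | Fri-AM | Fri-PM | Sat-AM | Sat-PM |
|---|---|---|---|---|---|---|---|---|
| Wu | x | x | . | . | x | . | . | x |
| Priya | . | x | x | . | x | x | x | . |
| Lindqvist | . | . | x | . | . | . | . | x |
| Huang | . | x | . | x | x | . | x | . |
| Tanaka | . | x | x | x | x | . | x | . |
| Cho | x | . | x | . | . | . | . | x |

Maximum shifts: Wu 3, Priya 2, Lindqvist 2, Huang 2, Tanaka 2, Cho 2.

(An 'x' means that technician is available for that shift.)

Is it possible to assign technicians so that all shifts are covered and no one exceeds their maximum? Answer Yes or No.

Yes

Wed-AM can only be covered by Wu and Cho, so that assignment is forced.
Fri-PM can only be covered by Priya, so that assignment is forced.
One valid schedule: Wed-AM→Wu+Cho, Wed-PM→Wu, Thu-AM→Lindqvist, Thu-PM→Huang, Fri-AM→Huang+Tanaka, Fri-PM→Priya, Sat-AM→Priya, Sat-PM→Wu+Lindqvist.
Loads: Wu 3/3, Priya 2/2, Lindqvist 2/2, Huang 2/2, Tanaka 1/2, Cho 1/2 — all within limits.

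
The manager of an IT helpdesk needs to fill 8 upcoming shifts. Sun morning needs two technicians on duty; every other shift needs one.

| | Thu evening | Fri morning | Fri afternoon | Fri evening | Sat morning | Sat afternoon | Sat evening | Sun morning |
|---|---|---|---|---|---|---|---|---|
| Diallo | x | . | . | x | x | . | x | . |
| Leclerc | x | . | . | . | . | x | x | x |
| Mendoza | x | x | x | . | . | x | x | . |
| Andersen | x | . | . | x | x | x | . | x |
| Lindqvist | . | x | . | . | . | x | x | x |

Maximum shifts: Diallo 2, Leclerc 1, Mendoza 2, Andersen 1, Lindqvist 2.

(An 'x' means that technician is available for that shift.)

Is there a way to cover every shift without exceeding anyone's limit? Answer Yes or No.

Total capacity is 2+1+2+1+2 = 8 but 9 worker-slots are needed — infeasible.

No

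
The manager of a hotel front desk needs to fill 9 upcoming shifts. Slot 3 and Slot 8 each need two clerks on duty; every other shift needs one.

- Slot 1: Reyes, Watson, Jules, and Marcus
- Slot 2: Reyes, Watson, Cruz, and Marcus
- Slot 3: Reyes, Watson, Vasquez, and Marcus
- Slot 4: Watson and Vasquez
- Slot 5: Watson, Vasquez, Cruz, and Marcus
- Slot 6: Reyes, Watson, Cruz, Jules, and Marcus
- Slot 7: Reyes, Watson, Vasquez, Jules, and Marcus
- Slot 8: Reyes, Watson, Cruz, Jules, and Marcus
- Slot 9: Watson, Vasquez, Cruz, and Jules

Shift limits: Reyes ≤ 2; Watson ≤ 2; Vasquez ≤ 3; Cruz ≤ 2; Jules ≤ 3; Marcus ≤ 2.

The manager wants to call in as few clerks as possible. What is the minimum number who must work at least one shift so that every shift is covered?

11 slots to fill and no one can take more than 3, so at least ⌈11/3⌉ = 4 clerks are needed.
Any 4 clerks together have capacity at most 3+3+2+2 = 10 < 11 slots, so 4 can never suffice.
Reyes, Watson, Vasquez, Cruz, and Jules alone can cover everything: Slot 1→Reyes, Slot 2→Reyes, Slot 3→Watson+Vasquez, Slot 4→Watson, Slot 5→Vasquez, Slot 6→Cruz, Slot 7→Vasquez, Slot 8→Cruz+Jules, Slot 9→Jules.

5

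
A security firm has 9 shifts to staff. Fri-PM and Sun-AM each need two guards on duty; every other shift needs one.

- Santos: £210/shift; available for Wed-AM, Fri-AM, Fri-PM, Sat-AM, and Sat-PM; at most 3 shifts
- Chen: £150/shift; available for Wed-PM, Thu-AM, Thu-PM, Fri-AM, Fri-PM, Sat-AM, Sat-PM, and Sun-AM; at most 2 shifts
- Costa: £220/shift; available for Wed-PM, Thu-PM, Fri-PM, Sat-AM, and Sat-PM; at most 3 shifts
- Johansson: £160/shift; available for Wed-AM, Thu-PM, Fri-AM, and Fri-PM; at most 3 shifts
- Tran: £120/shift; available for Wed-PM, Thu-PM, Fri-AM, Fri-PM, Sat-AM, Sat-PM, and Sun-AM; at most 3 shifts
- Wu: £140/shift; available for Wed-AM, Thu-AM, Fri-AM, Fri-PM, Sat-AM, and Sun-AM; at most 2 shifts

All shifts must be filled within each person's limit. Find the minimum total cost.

£1630

Picking the cheapest available guard for each shift independently would cost £1400, but that ignores the shift limits.
An optimal schedule: Wed-AM→Wu, Wed-PM→Tran, Thu-AM→Wu, Thu-PM→Johansson, Fri-AM→Johansson, Fri-PM→Johansson+Santos, Sat-AM→Chen, Sat-PM→Tran, Sun-AM→Tran+Chen.
Total: 140 + 120 + 140 + 160 + 160 + 160 + 210 + 150 + 120 + 120 + 150 = £1630.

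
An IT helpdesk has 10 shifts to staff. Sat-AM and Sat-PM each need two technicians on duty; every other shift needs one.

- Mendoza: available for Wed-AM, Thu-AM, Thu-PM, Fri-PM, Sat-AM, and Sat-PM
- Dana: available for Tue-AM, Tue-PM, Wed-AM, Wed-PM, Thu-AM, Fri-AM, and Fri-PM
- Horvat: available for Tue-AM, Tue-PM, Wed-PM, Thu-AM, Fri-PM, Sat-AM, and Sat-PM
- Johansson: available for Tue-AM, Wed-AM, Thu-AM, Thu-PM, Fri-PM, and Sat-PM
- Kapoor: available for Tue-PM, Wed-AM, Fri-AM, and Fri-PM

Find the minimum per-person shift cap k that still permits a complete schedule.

3

With 5 technicians and 12 worker-slots to fill, someone must work at least ⌈12/5⌉ = 3 shifts, so k ≥ 3.
k = 3 works: Tue-AM→Dana, Tue-PM→Horvat, Wed-AM→Johansson, Wed-PM→Dana, Thu-AM→Johansson, Thu-PM→Mendoza, Fri-AM→Dana, Fri-PM→Johansson, Sat-AM→Mendoza+Horvat, Sat-PM→Mendoza+Horvat.
Loads: Mendoza 3, Dana 3, Horvat 3, Johansson 3, Kapoor 0 — all ≤ 3.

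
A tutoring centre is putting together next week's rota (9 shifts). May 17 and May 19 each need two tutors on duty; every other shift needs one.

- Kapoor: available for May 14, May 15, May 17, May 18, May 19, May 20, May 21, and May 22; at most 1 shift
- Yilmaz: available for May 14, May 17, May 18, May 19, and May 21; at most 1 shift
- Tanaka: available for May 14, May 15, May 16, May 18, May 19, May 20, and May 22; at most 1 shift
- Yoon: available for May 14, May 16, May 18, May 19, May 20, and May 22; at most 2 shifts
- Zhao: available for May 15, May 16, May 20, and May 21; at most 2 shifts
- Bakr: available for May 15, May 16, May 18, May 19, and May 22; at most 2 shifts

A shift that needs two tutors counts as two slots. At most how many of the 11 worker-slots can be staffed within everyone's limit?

9

Total capacity across all tutors is 1+1+1+2+2+2 = 9, and 11 slots are needed, so at most 9 can be filled.
An assignment achieving 9: May 14→Tanaka, May 15→Zhao, May 16→Yoon, May 17→Kapoor+Yilmaz, May 18→Bakr, May 20→Yoon, May 21→Zhao, May 22→Bakr.
Loads: Kapoor 1/1, Yilmaz 1/1, Tanaka 1/1, Yoon 2/2, Zhao 2/2, Bakr 2/2.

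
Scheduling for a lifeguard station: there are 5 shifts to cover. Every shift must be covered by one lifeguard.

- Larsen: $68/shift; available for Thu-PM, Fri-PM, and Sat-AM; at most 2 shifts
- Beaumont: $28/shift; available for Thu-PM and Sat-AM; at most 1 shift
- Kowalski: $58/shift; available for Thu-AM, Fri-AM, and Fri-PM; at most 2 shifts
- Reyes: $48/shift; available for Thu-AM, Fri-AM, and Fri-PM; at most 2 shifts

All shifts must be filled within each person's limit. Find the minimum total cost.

$250

Picking the cheapest available lifeguard for each shift independently would cost $200, but that ignores the shift limits.
An optimal schedule: Thu-AM→Reyes, Thu-PM→Beaumont, Fri-AM→Reyes, Fri-PM→Kowalski, Sat-AM→Larsen.
Total: 48 + 28 + 48 + 58 + 68 = $250.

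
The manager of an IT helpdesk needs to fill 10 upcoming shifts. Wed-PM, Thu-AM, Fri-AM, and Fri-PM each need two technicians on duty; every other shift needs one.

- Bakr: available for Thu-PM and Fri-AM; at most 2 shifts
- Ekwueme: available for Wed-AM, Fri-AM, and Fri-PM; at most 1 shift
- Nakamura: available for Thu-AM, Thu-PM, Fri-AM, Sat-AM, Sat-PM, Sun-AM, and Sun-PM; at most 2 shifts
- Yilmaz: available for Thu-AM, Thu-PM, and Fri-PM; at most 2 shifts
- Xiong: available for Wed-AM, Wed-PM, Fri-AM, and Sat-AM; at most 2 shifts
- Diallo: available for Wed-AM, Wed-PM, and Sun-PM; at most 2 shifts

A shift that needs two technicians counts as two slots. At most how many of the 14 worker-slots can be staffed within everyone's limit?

Total capacity across all technicians is 2+1+2+2+2+2 = 11, and 14 slots are needed, so at most 11 can be filled.
An assignment achieving 11: Wed-PM→Xiong+Diallo, Thu-AM→Yilmaz, Thu-PM→Bakr, Fri-AM→Bakr, Fri-PM→Ekwueme+Yilmaz, Sat-AM→Xiong, Sat-PM→Nakamura, Sun-AM→Nakamura, Sun-PM→Diallo.
Loads: Bakr 2/2, Ekwueme 1/1, Nakamura 2/2, Yilmaz 2/2, Xiong 2/2, Diallo 2/2.

11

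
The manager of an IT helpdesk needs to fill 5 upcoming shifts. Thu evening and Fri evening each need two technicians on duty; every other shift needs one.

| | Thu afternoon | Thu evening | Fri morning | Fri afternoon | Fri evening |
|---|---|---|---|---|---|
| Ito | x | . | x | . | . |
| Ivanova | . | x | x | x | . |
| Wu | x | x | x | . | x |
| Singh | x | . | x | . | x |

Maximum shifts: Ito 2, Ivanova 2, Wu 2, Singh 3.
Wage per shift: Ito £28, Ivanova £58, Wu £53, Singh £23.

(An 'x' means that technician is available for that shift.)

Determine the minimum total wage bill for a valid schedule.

£291

Thu evening can only be covered by Ivanova and Wu, so that assignment is forced.
Fri afternoon can only be covered by Ivanova, so that assignment is forced.
Fri evening can only be covered by Wu and Singh, so that assignment is forced.
Picking the cheapest available technician for each shift independently would cost £291, and that bound is achievable.
An optimal schedule: Thu afternoon→Singh, Thu evening→Wu+Ivanova, Fri morning→Singh, Fri afternoon→Ivanova, Fri evening→Singh+Wu.
Total: 23 + 53 + 58 + 23 + 58 + 23 + 53 = £291.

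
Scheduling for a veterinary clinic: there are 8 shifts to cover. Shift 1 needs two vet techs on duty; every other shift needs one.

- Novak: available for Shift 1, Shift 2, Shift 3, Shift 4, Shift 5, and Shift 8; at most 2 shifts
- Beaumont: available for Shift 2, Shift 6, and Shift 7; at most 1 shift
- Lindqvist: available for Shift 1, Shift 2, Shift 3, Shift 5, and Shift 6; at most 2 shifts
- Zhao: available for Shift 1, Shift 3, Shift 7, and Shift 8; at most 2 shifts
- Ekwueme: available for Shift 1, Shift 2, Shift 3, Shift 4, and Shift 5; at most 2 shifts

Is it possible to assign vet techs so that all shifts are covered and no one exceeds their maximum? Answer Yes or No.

Yes

One valid schedule: Shift 1→Zhao+Ekwueme, Shift 2→Lindqvist, Shift 3→Ekwueme, Shift 4→Novak, Shift 5→Lindqvist, Shift 6→Beaumont, Shift 7→Zhao, Shift 8→Novak.
Loads: Novak 2/2, Beaumont 1/1, Lindqvist 2/2, Zhao 2/2, Ekwueme 2/2 — all within limits.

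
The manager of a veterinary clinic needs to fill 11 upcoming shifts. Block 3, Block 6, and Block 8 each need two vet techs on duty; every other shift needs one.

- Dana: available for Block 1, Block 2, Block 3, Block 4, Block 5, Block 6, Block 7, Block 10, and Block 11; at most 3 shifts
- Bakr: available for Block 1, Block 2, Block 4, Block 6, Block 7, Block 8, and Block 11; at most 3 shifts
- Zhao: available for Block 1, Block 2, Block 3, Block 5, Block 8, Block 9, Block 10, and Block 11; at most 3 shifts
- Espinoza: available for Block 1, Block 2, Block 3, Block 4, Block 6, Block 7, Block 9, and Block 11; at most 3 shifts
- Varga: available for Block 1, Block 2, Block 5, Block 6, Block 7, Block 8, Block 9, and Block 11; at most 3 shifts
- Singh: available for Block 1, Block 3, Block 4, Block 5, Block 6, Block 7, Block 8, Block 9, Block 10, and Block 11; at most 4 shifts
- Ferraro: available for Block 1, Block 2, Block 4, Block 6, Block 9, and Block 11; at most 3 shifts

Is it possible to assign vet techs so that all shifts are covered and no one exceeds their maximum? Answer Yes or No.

One valid schedule: Block 1→Espinoza, Block 2→Bakr, Block 3→Zhao+Espinoza, Block 4→Dana, Block 5→Dana, Block 6→Varga+Singh, Block 7→Bakr, Block 8→Bakr+Zhao, Block 9→Zhao, Block 10→Dana, Block 11→Espinoza.
Loads: Dana 3/3, Bakr 3/3, Zhao 3/3, Espinoza 3/3, Varga 1/3, Singh 1/4, Ferraro 0/3 — all within limits.

Yes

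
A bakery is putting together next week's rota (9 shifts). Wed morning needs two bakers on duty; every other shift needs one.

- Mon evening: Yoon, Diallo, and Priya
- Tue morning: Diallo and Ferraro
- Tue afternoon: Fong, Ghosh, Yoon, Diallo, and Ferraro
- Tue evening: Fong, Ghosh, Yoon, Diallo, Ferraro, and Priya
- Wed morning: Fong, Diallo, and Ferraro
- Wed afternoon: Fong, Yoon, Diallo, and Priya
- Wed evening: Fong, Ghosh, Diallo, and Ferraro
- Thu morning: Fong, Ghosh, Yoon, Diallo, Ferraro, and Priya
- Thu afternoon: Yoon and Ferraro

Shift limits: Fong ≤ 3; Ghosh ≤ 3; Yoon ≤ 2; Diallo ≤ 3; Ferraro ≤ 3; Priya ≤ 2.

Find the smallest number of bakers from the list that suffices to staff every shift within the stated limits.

10 slots to fill and no one can take more than 3, so at least ⌈10/3⌉ = 4 bakers are needed.
Fong, Ghosh, Yoon, and Diallo alone can cover everything: Mon evening→Yoon, Tue morning→Diallo, Tue afternoon→Ghosh, Tue evening→Ghosh, Wed morning→Fong+Diallo, Wed afternoon→Fong, Wed evening→Fong, Thu morning→Ghosh, Thu afternoon→Yoon.

4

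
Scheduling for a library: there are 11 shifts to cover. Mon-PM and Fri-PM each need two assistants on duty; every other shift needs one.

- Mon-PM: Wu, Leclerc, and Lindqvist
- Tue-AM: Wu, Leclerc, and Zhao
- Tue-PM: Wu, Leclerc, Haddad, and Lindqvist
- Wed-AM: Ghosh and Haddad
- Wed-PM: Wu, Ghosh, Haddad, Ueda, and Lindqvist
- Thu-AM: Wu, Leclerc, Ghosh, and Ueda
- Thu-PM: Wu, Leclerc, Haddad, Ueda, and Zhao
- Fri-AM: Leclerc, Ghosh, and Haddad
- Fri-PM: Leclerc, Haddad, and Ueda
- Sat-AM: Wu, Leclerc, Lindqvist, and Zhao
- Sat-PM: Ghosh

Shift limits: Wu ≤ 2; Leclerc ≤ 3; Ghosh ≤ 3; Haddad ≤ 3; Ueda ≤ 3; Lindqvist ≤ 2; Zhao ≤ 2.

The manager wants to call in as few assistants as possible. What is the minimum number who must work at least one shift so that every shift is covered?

13 slots to fill and no one can take more than 3, so at least ⌈13/3⌉ = 5 assistants are needed.
Wu, Leclerc, Ghosh, Haddad, and Ueda alone can cover everything: Mon-PM→Wu+Leclerc, Tue-AM→Wu, Tue-PM→Leclerc, Wed-AM→Ghosh, Wed-PM→Haddad, Thu-AM→Ueda, Thu-PM→Haddad, Fri-AM→Ghosh, Fri-PM→Haddad+Ueda, Sat-AM→Leclerc, Sat-PM→Ghosh.

5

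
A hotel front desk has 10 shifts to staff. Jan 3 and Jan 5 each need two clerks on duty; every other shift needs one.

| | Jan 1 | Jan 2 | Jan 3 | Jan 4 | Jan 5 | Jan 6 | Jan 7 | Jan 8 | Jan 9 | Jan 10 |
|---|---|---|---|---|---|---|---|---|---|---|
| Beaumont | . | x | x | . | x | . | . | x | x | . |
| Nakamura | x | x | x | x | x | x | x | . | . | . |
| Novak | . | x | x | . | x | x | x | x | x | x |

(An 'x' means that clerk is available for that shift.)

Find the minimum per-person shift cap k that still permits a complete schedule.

With 3 clerks and 12 worker-slots to fill, someone must work at least ⌈12/3⌉ = 4 shifts, so k ≥ 4.
k = 4 works: Jan 1→Nakamura, Jan 2→Novak, Jan 3→Beaumont+Novak, Jan 4→Nakamura, Jan 5→Beaumont+Novak, Jan 6→Nakamura, Jan 7→Nakamura, Jan 8→Beaumont, Jan 9→Beaumont, Jan 10→Novak.
Loads: Beaumont 4, Nakamura 4, Novak 4 — all ≤ 4.

4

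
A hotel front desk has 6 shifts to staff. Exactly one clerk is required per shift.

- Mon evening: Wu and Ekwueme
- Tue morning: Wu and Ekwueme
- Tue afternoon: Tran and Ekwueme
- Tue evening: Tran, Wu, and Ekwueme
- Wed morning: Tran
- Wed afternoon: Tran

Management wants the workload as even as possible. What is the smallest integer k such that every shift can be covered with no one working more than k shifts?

2

With 3 clerks and 6 worker-slots to fill, someone must work at least ⌈6/3⌉ = 2 shifts, so k ≥ 2.
k = 2 works: Mon evening→Wu, Tue morning→Wu, Tue afternoon→Ekwueme, Tue evening→Ekwueme, Wed morning→Tran, Wed afternoon→Tran.
Loads: Tran 2, Wu 2, Ekwueme 2 — all ≤ 2.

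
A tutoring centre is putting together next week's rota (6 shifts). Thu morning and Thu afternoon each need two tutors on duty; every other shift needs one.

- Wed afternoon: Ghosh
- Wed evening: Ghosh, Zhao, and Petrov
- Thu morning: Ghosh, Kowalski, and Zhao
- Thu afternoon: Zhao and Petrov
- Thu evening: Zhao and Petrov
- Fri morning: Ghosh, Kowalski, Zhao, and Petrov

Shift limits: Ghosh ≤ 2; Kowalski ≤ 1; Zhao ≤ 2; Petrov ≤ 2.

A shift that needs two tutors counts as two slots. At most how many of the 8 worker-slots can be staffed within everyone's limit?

Total capacity across all tutors is 2+1+2+2 = 7, and 8 slots are needed, so at most 7 can be filled.
An assignment achieving 7: Wed afternoon→Ghosh, Wed evening→Ghosh, Thu morning→Kowalski, Thu afternoon→Zhao+Petrov, Thu evening→Zhao, Fri morning→Petrov.
Loads: Ghosh 2/2, Kowalski 1/1, Zhao 2/2, Petrov 2/2.

7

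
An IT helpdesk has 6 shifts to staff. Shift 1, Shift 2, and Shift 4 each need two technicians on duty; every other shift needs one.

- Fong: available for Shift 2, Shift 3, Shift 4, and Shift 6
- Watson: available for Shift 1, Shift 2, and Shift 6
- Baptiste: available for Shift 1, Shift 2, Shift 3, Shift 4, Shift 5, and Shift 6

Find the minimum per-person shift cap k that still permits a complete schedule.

With 3 technicians and 9 worker-slots to fill, someone must work at least ⌈9/3⌉ = 3 shifts, so k ≥ 3.
k = 3 works: Shift 1→Watson+Baptiste, Shift 2→Fong+Watson, Shift 3→Fong, Shift 4→Fong+Baptiste, Shift 5→Baptiste, Shift 6→Watson.
Loads: Fong 3, Watson 3, Baptiste 3 — all ≤ 3.

3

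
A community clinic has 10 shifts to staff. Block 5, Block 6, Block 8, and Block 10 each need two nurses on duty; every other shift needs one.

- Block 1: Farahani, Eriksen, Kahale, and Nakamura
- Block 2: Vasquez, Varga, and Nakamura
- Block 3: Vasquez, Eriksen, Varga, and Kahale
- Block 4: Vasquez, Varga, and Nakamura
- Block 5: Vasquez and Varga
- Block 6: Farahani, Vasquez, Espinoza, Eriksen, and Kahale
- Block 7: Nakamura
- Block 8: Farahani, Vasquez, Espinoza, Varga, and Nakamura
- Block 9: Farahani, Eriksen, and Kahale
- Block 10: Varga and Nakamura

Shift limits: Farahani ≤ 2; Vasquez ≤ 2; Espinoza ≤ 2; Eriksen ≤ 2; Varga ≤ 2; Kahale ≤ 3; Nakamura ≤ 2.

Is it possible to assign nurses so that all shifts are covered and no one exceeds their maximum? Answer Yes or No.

No

Total capacity is 15 and 14 slots are needed, so capacity alone doesn't rule it out.
Shifts {Block 2, Block 4, Block 5, Block 7, Block 10} need 7 worker-slots in total, but the nurses available for any of those shifts (Vasquez, Varga, and Nakamura) can supply at most 6 among them. So no valid schedule exists.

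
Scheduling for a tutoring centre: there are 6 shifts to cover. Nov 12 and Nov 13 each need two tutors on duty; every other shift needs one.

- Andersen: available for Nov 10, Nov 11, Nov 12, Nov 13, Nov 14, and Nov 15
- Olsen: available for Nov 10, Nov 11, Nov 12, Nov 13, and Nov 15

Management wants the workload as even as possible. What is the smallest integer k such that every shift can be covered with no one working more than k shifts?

With 2 tutors and 8 worker-slots to fill, someone must work at least ⌈8/2⌉ = 4 shifts, so k ≥ 4.
k = 4 works: Nov 10→Andersen, Nov 11→Olsen, Nov 12→Andersen+Olsen, Nov 13→Andersen+Olsen, Nov 14→Andersen, Nov 15→Olsen.
Loads: Andersen 4, Olsen 4 — all ≤ 4.

4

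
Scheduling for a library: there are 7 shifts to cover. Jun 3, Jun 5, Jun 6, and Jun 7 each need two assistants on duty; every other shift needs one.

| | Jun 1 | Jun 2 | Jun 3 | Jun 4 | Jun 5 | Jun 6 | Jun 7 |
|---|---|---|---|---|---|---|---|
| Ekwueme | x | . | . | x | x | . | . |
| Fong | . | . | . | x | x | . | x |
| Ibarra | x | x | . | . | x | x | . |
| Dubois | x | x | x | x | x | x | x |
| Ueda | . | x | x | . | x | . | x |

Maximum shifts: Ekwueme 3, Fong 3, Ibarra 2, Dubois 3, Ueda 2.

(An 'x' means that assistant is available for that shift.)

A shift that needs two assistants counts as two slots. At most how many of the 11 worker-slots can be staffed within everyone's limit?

11

Total capacity across all assistants is 3+3+2+3+2 = 13, and 11 slots are needed, so at most 11 can be filled.
An assignment achieving 11: Jun 1→Ekwueme, Jun 2→Ibarra, Jun 3→Dubois+Ueda, Jun 4→Ekwueme, Jun 5→Ekwueme+Fong, Jun 6→Ibarra+Dubois, Jun 7→Fong+Dubois.
Loads: Ekwueme 3/3, Fong 2/3, Ibarra 2/2, Dubois 3/3, Ueda 1/2.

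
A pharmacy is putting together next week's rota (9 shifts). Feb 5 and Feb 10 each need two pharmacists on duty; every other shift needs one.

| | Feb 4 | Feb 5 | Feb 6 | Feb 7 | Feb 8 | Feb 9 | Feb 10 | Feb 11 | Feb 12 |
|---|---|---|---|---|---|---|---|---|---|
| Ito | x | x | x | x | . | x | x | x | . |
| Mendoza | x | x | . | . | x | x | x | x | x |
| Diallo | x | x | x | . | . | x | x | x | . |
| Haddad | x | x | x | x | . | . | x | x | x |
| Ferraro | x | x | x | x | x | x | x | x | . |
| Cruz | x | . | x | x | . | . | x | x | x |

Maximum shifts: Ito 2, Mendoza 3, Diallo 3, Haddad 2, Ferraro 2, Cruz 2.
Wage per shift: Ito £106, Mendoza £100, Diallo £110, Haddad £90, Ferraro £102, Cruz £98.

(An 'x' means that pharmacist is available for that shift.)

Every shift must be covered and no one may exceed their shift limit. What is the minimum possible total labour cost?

£1092

Picking the cheapest available pharmacist for each shift independently would cost £1028, but that ignores the shift limits.
An optimal schedule: Feb 4→Cruz, Feb 5→Ferraro+Ito, Feb 6→Cruz, Feb 7→Haddad, Feb 8→Mendoza, Feb 9→Mendoza, Feb 10→Ferraro+Ito, Feb 11→Mendoza, Feb 12→Haddad.
Total: 98 + 102 + 106 + 98 + 90 + 100 + 100 + 102 + 106 + 100 + 90 = £1092.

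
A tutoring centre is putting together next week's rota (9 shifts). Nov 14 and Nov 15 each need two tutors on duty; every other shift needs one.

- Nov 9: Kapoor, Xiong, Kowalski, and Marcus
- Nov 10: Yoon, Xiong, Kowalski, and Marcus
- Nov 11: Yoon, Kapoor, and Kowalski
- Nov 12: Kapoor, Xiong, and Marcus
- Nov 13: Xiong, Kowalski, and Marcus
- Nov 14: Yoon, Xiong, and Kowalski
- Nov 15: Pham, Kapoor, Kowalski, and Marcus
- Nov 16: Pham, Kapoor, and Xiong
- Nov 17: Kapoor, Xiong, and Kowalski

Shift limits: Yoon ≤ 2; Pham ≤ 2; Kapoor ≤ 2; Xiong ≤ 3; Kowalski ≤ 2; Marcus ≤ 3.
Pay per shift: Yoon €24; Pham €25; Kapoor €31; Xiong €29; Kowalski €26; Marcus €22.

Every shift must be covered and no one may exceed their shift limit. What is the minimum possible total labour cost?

Picking the cheapest available tutor for each shift independently would cost €260, but that ignores the shift limits.
An optimal schedule: Nov 9→Xiong, Nov 10→Xiong, Nov 11→Yoon, Nov 12→Marcus, Nov 13→Marcus, Nov 14→Yoon+Kowalski, Nov 15→Marcus+Pham, Nov 16→Pham, Nov 17→Kowalski.
Total: 29 + 29 + 24 + 22 + 22 + 24 + 26 + 22 + 25 + 25 + 26 = €274.

€274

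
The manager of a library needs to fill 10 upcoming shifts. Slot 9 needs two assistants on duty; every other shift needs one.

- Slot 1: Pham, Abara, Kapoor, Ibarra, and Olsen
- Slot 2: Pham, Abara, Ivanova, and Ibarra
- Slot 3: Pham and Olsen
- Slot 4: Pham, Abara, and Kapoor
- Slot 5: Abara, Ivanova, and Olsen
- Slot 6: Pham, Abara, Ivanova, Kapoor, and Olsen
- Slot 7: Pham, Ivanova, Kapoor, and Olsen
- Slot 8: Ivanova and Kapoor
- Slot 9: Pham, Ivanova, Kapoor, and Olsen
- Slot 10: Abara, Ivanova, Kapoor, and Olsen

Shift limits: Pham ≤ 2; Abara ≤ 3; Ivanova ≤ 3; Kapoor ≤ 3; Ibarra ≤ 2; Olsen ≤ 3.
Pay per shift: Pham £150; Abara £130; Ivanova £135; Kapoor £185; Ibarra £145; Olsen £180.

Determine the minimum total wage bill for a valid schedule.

£1565

Picking the cheapest available assistant for each shift independently would cost £1485, but that ignores the shift limits.
An optimal schedule: Slot 1→Ibarra, Slot 2→Ibarra, Slot 3→Pham, Slot 4→Abara, Slot 5→Abara, Slot 6→Ivanova, Slot 7→Ivanova, Slot 8→Ivanova, Slot 9→Pham+Olsen, Slot 10→Abara.
Total: 145 + 145 + 150 + 130 + 130 + 135 + 135 + 135 + 150 + 180 + 130 = £1565.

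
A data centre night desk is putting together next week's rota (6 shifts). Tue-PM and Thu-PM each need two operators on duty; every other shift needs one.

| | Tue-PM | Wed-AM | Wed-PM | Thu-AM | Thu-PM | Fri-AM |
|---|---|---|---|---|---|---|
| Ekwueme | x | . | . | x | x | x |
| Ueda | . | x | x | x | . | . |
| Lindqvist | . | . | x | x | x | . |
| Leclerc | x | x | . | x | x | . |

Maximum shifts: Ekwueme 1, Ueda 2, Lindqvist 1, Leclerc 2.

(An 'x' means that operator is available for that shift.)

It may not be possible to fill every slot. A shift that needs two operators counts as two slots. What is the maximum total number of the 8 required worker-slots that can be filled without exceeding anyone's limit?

6

Total capacity across all operators is 1+2+1+2 = 6, and 8 slots are needed, so at most 6 can be filled.
An assignment achieving 6: Tue-PM→Leclerc, Wed-AM→Ueda, Wed-PM→Ueda, Thu-PM→Lindqvist+Leclerc, Fri-AM→Ekwueme.
Loads: Ekwueme 1/1, Ueda 2/2, Lindqvist 1/1, Leclerc 2/2.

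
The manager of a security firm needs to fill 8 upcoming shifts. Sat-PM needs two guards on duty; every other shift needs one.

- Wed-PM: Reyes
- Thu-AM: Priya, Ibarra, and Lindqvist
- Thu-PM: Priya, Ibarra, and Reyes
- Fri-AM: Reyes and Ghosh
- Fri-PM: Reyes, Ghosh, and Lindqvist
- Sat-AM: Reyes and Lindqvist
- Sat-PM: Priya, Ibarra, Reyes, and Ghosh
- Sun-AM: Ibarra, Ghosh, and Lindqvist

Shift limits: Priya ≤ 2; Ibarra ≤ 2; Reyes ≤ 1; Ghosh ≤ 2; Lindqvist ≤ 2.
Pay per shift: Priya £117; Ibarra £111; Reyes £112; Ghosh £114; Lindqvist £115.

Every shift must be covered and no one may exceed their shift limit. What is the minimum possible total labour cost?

Wed-PM can only be covered by Reyes, so that assignment is forced.
Picking the cheapest available guard for each shift independently would cost £1004, but that ignores the shift limits.
An optimal schedule: Wed-PM→Reyes, Thu-AM→Priya, Thu-PM→Priya, Fri-AM→Ghosh, Fri-PM→Lindqvist, Sat-AM→Lindqvist, Sat-PM→Ibarra+Ghosh, Sun-AM→Ibarra.
Total: 112 + 117 + 117 + 114 + 115 + 115 + 111 + 114 + 111 = £1026.

£1026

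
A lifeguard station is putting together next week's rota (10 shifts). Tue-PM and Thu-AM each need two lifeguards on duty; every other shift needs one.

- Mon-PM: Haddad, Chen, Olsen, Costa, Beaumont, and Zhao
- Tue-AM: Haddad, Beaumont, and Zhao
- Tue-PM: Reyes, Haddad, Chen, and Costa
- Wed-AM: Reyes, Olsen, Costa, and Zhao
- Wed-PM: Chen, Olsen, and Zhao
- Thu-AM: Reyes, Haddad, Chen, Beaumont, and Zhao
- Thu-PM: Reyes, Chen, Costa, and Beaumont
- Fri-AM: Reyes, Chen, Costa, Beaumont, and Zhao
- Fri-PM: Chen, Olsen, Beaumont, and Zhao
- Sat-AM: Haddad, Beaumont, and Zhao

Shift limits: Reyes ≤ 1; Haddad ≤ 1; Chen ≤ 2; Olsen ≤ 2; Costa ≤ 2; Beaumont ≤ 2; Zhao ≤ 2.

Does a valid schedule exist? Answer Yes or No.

Yes

One valid schedule: Mon-PM→Olsen, Tue-AM→Haddad, Tue-PM→Chen+Costa, Wed-AM→Reyes, Wed-PM→Chen, Thu-AM→Beaumont+Zhao, Thu-PM→Costa, Fri-AM→Zhao, Fri-PM→Olsen, Sat-AM→Beaumont.
Loads: Reyes 1/1, Haddad 1/1, Chen 2/2, Olsen 2/2, Costa 2/2, Beaumont 2/2, Zhao 2/2 — all within limits.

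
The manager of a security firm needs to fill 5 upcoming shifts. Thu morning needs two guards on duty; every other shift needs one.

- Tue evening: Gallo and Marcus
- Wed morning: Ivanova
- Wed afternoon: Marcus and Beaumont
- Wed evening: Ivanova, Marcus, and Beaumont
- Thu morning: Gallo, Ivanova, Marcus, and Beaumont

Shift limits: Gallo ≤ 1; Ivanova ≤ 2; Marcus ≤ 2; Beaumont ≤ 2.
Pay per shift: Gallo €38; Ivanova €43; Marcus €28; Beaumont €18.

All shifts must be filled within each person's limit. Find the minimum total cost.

Wed morning can only be covered by Ivanova, so that assignment is forced.
Picking the cheapest available guard for each shift independently would cost €153, but that ignores the shift limits.
An optimal schedule: Tue evening→Marcus, Wed morning→Ivanova, Wed afternoon→Beaumont, Wed evening→Beaumont, Thu morning→Marcus+Gallo.
Total: 28 + 43 + 18 + 18 + 28 + 38 = €173.

€173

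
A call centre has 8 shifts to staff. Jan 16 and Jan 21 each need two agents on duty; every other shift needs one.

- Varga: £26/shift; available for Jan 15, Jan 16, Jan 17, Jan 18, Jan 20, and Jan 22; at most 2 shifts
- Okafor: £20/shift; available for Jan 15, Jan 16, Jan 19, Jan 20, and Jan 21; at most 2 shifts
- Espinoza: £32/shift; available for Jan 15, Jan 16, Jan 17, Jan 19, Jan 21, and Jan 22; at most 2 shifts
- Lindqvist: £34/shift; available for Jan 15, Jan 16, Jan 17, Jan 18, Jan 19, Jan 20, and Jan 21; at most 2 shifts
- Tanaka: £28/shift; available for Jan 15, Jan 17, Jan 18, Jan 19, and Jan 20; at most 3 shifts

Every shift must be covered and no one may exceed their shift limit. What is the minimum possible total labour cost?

Picking the cheapest available agent for each shift independently would cost £236, but that ignores the shift limits.
An optimal schedule: Jan 15→Tanaka, Jan 16→Espinoza+Lindqvist, Jan 17→Tanaka, Jan 18→Varga, Jan 19→Okafor, Jan 20→Tanaka, Jan 21→Okafor+Espinoza, Jan 22→Varga.
Total: 28 + 32 + 34 + 28 + 26 + 20 + 28 + 20 + 32 + 26 = £274.

£274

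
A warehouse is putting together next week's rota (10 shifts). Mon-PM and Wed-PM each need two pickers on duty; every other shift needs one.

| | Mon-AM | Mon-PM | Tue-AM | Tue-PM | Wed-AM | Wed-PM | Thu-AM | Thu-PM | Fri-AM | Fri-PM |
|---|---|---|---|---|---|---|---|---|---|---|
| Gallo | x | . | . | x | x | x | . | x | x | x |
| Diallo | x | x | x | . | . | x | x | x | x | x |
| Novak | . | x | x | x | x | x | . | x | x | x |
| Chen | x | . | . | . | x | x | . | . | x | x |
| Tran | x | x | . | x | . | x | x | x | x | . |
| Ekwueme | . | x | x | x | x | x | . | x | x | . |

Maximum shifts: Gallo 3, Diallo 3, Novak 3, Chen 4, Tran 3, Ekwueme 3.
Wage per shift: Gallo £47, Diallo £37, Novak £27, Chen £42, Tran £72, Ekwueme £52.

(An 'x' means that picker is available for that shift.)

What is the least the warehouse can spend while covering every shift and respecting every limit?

£454

Picking the cheapest available picker for each shift independently would cost £364, but that ignores the shift limits.
An optimal schedule: Mon-AM→Diallo, Mon-PM→Novak+Diallo, Tue-AM→Novak, Tue-PM→Novak, Wed-AM→Chen, Wed-PM→Chen+Gallo, Thu-AM→Diallo, Thu-PM→Gallo, Fri-AM→Chen, Fri-PM→Chen.
Total: 37 + 27 + 37 + 27 + 27 + 42 + 42 + 47 + 37 + 47 + 42 + 42 = £454.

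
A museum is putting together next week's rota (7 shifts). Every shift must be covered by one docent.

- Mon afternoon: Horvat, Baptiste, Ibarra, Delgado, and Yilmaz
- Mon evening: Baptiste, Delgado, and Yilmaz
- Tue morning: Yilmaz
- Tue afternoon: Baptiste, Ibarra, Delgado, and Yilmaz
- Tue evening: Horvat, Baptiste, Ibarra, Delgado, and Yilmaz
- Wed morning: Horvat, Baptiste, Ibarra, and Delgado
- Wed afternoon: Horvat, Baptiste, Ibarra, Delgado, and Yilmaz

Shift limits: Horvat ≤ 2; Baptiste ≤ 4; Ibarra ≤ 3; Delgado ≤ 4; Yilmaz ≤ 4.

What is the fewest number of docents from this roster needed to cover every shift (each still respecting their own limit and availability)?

7 slots to fill and no one can take more than 4, so at least ⌈7/4⌉ = 2 docents are needed.
Baptiste and Yilmaz alone can cover everything: Mon afternoon→Baptiste, Mon evening→Baptiste, Tue morning→Yilmaz, Tue afternoon→Baptiste, Tue evening→Yilmaz, Wed morning→Baptiste, Wed afternoon→Yilmaz.

2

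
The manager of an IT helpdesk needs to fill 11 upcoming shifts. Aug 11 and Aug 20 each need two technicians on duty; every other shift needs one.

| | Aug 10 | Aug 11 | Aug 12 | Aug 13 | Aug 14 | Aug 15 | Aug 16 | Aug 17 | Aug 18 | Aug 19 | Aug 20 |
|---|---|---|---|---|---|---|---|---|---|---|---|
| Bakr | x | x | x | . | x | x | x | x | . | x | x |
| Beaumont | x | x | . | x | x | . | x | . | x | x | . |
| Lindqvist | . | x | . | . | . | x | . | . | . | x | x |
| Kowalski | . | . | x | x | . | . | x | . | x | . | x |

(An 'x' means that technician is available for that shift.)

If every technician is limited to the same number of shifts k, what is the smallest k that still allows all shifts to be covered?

With 4 technicians and 13 worker-slots to fill, someone must work at least ⌈13/4⌉ = 4 shifts, so k ≥ 4.
k = 4 works: Aug 10→Bakr, Aug 11→Beaumont+Lindqvist, Aug 12→Bakr, Aug 13→Beaumont, Aug 14→Bakr, Aug 15→Lindqvist, Aug 16→Beaumont, Aug 17→Bakr, Aug 18→Beaumont, Aug 19→Lindqvist, Aug 20→Lindqvist+Kowalski.
Loads: Bakr 4, Beaumont 4, Lindqvist 4, Kowalski 1 — all ≤ 4.

4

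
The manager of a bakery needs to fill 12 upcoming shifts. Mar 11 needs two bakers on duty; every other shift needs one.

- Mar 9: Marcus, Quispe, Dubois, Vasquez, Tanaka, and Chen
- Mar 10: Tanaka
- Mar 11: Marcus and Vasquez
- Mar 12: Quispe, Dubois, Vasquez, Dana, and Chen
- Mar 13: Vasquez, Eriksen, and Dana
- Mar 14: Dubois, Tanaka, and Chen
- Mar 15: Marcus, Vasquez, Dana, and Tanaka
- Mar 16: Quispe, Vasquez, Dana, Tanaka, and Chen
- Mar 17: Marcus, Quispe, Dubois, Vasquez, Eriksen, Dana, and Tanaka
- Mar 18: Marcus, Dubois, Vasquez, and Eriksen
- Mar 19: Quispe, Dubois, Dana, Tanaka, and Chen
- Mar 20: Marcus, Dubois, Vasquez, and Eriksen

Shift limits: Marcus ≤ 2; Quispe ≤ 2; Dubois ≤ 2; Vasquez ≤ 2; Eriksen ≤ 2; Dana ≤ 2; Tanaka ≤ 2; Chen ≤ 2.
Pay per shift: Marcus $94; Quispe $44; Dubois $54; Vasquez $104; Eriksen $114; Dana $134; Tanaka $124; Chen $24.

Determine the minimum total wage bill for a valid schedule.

Mar 10 can only be covered by Tanaka, so that assignment is forced.
Mar 11 can only be covered by Marcus and Vasquez, so that assignment is forced.
Picking the cheapest available baker for each shift independently would cost $792, but that ignores the shift limits.
An optimal schedule: Mar 9→Dubois, Mar 10→Tanaka, Mar 11→Marcus+Vasquez, Mar 12→Chen, Mar 13→Vasquez, Mar 14→Chen, Mar 15→Marcus, Mar 16→Quispe, Mar 17→Eriksen, Mar 18→Dubois, Mar 19→Quispe, Mar 20→Eriksen.
Total: 54 + 124 + 94 + 104 + 24 + 104 + 24 + 94 + 44 + 114 + 54 + 44 + 114 = $992.

$992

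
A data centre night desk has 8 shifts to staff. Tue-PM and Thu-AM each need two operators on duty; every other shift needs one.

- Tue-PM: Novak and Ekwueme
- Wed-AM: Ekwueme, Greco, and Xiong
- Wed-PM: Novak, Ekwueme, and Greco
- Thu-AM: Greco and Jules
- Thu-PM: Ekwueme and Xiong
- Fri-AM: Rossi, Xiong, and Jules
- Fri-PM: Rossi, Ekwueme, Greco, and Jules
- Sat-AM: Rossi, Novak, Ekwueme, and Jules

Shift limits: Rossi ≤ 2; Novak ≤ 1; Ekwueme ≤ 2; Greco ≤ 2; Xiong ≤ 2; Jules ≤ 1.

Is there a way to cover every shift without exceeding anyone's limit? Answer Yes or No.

Yes

Tue-PM can only be covered by Novak and Ekwueme, so that assignment is forced.
Thu-AM can only be covered by Greco and Jules, so that assignment is forced.
One valid schedule: Tue-PM→Novak+Ekwueme, Wed-AM→Xiong, Wed-PM→Greco, Thu-AM→Greco+Jules, Thu-PM→Ekwueme, Fri-AM→Xiong, Fri-PM→Rossi, Sat-AM→Rossi.
Loads: Rossi 2/2, Novak 1/1, Ekwueme 2/2, Greco 2/2, Xiong 2/2, Jules 1/1 — all within limits.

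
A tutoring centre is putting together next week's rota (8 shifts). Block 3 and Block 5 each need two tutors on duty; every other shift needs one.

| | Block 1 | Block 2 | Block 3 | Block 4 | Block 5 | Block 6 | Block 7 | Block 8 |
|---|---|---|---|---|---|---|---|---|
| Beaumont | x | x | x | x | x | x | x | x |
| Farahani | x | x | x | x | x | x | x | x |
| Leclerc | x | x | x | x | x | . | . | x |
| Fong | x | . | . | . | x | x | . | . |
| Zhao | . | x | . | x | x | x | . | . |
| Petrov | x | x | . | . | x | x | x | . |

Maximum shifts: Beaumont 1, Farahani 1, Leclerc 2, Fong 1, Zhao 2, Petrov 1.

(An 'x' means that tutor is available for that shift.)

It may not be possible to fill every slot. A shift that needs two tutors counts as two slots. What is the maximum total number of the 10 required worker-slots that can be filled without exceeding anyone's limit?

8

Total capacity across all tutors is 1+1+2+1+2+1 = 8, and 10 slots are needed, so at most 8 can be filled.
An assignment achieving 8: Block 1→Fong, Block 2→Zhao, Block 3→Beaumont+Farahani, Block 4→Leclerc, Block 6→Zhao, Block 7→Petrov, Block 8→Leclerc.
Loads: Beaumont 1/1, Farahani 1/1, Leclerc 2/2, Fong 1/1, Zhao 2/2, Petrov 1/1.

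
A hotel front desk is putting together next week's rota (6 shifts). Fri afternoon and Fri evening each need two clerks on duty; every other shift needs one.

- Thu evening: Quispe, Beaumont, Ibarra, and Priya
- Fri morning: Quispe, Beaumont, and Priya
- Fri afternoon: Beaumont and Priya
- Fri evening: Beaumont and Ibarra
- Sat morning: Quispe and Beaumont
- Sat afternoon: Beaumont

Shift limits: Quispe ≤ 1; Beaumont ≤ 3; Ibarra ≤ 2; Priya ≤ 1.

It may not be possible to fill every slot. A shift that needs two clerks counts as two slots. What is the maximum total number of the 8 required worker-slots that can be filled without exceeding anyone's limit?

Total capacity across all clerks is 1+3+2+1 = 7, and 8 slots are needed, so at most 7 can be filled.
An assignment achieving 7: Thu evening→Ibarra, Fri afternoon→Beaumont+Priya, Fri evening→Beaumont+Ibarra, Sat morning→Quispe, Sat afternoon→Beaumont.
Loads: Quispe 1/1, Beaumont 3/3, Ibarra 2/2, Priya 1/1.

7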